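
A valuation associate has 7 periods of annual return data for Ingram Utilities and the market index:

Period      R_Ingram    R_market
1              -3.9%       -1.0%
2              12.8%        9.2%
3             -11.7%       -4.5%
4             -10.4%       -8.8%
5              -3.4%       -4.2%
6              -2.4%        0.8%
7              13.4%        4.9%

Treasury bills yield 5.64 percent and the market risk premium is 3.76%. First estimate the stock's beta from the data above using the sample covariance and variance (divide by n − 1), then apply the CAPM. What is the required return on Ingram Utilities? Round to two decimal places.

11.37%

Mean R_i = (-3.9 + 12.8 − 11.7 − 10.4 − 3.4 − 2.4 + 13.4) / 7 = -0.8000%
Mean R_m = (-1.0 + 9.2 − 4.5 − 8.8 − 4.2 + 0.8 + 4.9) / 7 = -0.5143%
Σ(R_i − R̄_i)(R_m − R̄_m) = 340.9700  ⇒  Cov = 340.9700 / 6 = 56.8283
Σ(R_m − R̄_m)² = 223.7686  ⇒  Var(R_m) = 223.7686 / 6 = 37.2948
β = Cov / Var(R_m) = 56.8283 / 37.2948 = 1.5238
E(R) = R_f + β × MRP = 5.64% + 1.5238 × 3.76% = 11.37%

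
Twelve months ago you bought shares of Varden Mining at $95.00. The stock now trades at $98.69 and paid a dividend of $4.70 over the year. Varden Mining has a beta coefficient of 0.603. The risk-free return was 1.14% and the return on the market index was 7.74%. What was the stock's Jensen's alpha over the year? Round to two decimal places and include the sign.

Realised HPR = (P1 + D1 − P0) / P0 = (98.69 + 4.70 − 95.00) / 95.00 = 8.39 / 95.00 = 8.8316%
MRP = 7.74% − 1.14% = 6.60%
CAPM required = R_f + β·MRP = 1.14% + 0.603 × 6.60% = 5.11980%
α = realised − required = 8.8316% − 5.11980% = +3.71%

+3.71%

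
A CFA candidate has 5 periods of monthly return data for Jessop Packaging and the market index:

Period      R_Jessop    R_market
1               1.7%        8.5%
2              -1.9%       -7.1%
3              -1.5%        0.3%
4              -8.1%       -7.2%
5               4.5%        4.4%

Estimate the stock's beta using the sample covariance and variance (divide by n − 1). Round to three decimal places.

Mean R_i = (1.7 − 1.9 − 1.5 − 8.1 + 4.5) / 5 = -1.0600%
Mean R_m = (8.5 − 7.1 + 0.3 − 7.2 + 4.4) / 5 = -0.2200%
Σ(R_i − R̄_i)(R_m − R̄_m) = 104.4440  ⇒  Cov = 104.4440 / 4 = 26.1110
Σ(R_m − R̄_m)² = 193.7080  ⇒  Var(R_m) = 193.7080 / 4 = 48.4270
β = Cov / Var(R_m) = 26.1110 / 48.4270 = 0.5392

0.539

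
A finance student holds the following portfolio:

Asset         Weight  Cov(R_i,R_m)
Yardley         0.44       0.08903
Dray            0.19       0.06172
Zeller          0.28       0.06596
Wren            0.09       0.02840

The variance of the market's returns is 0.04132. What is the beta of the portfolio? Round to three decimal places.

1.741

β_Yardley = 0.08903 / 0.04132 = 2.1546
β_Dray = 0.06172 / 0.04132 = 1.4937
β_Zeller = 0.06596 / 0.04132 = 1.5963
β_Wren = 0.02840 / 0.04132 = 0.6873
β_P = Σ w_i β_i = 0.44×2.1546 + 0.19×1.4937 + 0.28×1.5963 + 0.09×0.6873 = 1.7406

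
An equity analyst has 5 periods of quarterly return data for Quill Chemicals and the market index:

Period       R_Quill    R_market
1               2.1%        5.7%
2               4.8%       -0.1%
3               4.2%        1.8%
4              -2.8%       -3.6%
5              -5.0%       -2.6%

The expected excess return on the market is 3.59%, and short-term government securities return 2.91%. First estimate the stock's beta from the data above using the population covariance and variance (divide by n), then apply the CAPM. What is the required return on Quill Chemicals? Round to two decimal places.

Mean R_i = (2.1 + 4.8 + 4.2 − 2.8 − 5.0) / 5 = 0.6600%
Mean R_m = (5.7 − 0.1 + 1.8 − 3.6 − 2.6) / 5 = 0.2400%
Σ(R_i − R̄_i)(R_m − R̄_m) = 41.3380  ⇒  Cov = 41.3380 / 5 = 8.2676
Σ(R_m − R̄_m)² = 55.1720  ⇒  Var(R_m) = 55.1720 / 5 = 11.0344
β = Cov / Var(R_m) = 8.2676 / 11.0344 = 0.7493
E(R) = R_f + β × MRP = 2.91% + 0.7493 × 3.59% = 5.60%

5.60%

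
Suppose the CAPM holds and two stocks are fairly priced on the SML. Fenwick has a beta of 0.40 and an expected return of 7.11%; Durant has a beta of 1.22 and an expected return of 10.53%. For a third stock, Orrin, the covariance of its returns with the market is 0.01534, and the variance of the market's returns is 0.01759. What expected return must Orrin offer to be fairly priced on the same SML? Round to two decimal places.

9.08%

MRP = (10.53% − 7.11%) / (1.22 − 0.40) = 4.1707%
R_f = 7.11% − 0.40 × 4.1707% = 5.4417%
β_Orrin = Cov / Var(R_m) = 0.01534 / 0.01759 = 0.8721
E(R_Orrin) = R_f + β × MRP = 5.4417% + 0.8721 × 4.1707% = 9.08%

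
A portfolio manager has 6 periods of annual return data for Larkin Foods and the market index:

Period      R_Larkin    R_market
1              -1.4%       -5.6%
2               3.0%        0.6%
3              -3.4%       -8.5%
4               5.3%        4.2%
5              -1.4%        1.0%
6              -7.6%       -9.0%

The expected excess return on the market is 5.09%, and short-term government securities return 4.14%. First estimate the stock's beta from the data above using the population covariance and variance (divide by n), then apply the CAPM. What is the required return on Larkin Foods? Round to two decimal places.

Mean R_i = (-1.4 + 3.0 − 3.4 + 5.3 − 1.4 − 7.6) / 6 = -0.9167%
Mean R_m = (-5.6 + 0.6 − 8.5 + 4.2 + 1.0 − 9.0) / 6 = -2.8833%
Σ(R_i − R̄_i)(R_m − R̄_m) = 111.9417  ⇒  Cov = 111.9417 / 6 = 18.6570
Σ(R_m − R̄_m)² = 153.7283  ⇒  Var(R_m) = 153.7283 / 6 = 25.6214
β = Cov / Var(R_m) = 18.6570 / 25.6214 = 0.7282
E(R) = R_f + β × MRP = 4.14% + 0.7282 × 5.09% = 7.85%

7.85%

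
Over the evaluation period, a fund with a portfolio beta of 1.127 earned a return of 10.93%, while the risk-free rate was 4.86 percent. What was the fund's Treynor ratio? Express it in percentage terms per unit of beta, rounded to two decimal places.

5.39%

Treynor = (R_P − R_f) / β_P = (10.93% − 4.86%) / 1.1270 = 6.07% / 1.1270 = 5.39%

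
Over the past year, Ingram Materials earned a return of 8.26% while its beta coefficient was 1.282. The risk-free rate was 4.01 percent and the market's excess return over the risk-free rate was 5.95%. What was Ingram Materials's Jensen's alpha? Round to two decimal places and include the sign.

CAPM benchmark = R_f + β(R_m − R_f) = 4.01% + 1.282 × 5.95% = 11.63790%
α = actual − benchmark = 8.26% − 11.63790% = -3.38%

-3.38%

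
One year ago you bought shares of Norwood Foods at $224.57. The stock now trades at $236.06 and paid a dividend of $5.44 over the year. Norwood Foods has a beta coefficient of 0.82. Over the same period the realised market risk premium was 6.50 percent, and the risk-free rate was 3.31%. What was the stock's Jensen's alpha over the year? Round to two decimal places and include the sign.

Realised HPR = (P1 + D1 − P0) / P0 = (236.06 + 5.44 − 224.57) / 224.57 = 16.93 / 224.57 = 7.5389%
CAPM required = R_f + β·MRP = 3.31% + 0.82 × 6.50% = 8.6400%
α = realised − required = 7.5389% − 8.6400% = -1.10%

-1.10%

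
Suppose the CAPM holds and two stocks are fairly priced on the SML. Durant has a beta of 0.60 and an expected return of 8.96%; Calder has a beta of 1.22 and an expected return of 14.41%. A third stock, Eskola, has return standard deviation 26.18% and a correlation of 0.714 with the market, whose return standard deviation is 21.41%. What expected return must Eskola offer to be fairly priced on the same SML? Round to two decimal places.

11.36%

MRP = (14.41% − 8.96%) / (1.22 − 0.60) = 8.7903%
R_f = 8.96% − 0.60 × 8.7903% = 3.6858%
β_Eskola = ρ·σ_i/σ_m = 0.714 × 26.18 / 21.41 = 0.8731
E(R_Eskola) = R_f + β × MRP = 3.6858% + 0.8731 × 8.7903% = 11.36%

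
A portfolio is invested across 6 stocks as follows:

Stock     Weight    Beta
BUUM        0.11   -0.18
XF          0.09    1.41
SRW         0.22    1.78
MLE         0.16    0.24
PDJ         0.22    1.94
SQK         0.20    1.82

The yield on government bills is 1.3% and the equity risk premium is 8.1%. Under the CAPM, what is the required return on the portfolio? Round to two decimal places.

β_P = Σ w_i β_i = 0.11×-0.18 + 0.09×1.41 + 0.22×1.78 + 0.16×0.24 + 0.22×1.94 + 0.20×1.82 = 1.3279
E(R_P) = R_f + β_P × MRP = 1.3% + 1.3279 × 8.1% = 12.06%

12.06%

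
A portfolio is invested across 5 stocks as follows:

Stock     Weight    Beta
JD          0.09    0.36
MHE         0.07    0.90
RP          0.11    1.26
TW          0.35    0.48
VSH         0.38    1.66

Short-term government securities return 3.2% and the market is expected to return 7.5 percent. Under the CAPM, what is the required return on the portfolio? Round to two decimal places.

7.64%

β_P = Σ w_i β_i = 0.09×0.36 + 0.07×0.90 + 0.11×1.26 + 0.35×0.48 + 0.38×1.66 = 1.0328
MRP = 7.5% − 3.2% = 4.30%
E(R_P) = R_f + β_P × MRP = 3.2% + 1.0328 × 4.3% = 7.64%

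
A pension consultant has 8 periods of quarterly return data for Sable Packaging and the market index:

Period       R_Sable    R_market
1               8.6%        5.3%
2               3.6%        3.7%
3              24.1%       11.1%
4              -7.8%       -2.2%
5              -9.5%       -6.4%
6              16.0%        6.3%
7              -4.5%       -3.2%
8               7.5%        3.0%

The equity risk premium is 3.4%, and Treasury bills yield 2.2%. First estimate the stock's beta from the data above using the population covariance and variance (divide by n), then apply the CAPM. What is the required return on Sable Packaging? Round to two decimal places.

Mean R_i = (8.6 + 3.6 + 24.1 − 7.8 − 9.5 + 16.0 − 4.5 + 7.5) / 8 = 4.7500%
Mean R_m = (5.3 + 3.7 + 11.1 − 2.2 − 6.4 + 6.3 − 3.2 + 3.0) / 8 = 2.2000%
Σ(R_i − R̄_i)(R_m − R̄_m) = 458.4700  ⇒  Cov = 458.4700 / 8 = 57.3088
Σ(R_m − R̄_m)² = 231.0000  ⇒  Var(R_m) = 231.0000 / 8 = 28.8750
β = Cov / Var(R_m) = 57.3088 / 28.8750 = 1.9847
E(R) = R_f + β × MRP = 2.2% + 1.9847 × 3.4% = 8.95%

8.95%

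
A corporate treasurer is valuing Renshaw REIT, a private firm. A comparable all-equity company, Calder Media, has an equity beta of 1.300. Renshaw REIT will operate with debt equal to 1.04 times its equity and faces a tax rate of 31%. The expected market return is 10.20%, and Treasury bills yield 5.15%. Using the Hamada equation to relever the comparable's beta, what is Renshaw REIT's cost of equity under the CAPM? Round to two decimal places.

β_L = β_U × [1 + (1 − t)(D/E)] = 1.300 × [1 + (1 − 0.31) × 1.04]
    = 1.300 × [1 + 0.69 × 1.04] = 1.300 × 1.7176 = 2.2329
MRP = 10.20% − 5.15% = 5.05%
E(R) = R_f + β_L × MRP = 5.15% + 2.2329 × 5.05% = 16.43%

16.43%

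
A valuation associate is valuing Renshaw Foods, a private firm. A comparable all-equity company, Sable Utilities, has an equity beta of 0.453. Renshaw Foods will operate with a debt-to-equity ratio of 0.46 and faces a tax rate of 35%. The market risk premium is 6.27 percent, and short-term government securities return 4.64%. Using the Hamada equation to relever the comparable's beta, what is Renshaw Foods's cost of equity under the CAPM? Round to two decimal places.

8.33%

β_L = β_U × [1 + (1 − t)(D/E)] = 0.453 × [1 + (1 − 0.35) × 0.46]
    = 0.453 × [1 + 0.65 × 0.46] = 0.453 × 1.2990 = 0.5884
E(R) = R_f + β_L × MRP = 4.64% + 0.5884 × 6.27% = 8.33%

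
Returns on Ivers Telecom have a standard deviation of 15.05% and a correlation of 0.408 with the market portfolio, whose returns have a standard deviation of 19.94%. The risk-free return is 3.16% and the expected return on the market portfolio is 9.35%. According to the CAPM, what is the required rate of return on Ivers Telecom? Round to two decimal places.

β = ρ × σ_i / σ_m = 0.408 × 15.05% / 19.94% = 0.3079
MRP = 9.35% − 3.16% = 6.19%
E(R) = 3.16% + 0.3079 × 6.19% = 5.07%

5.07%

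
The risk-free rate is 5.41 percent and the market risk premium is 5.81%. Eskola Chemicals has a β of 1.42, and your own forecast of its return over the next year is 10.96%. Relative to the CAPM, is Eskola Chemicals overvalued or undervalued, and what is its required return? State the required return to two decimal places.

Overvalued; required return 13.66%

Required return = R_f + β·MRP = 5.41% + 1.42 × 5.81% = 13.66%
Forecast 10.96% < required 13.66% → the stock plots below the SML → overvalued.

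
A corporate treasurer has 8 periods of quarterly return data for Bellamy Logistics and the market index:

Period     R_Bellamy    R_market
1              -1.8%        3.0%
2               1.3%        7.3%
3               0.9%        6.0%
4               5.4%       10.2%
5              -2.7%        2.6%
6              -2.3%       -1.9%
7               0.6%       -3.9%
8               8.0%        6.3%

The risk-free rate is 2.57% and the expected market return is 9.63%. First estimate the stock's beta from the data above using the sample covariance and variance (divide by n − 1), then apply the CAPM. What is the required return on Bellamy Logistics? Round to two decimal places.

5.93%

Mean R_i = (-1.8 + 1.3 + 0.9 + 5.4 − 2.7 − 2.3 + 0.6 + 8.0) / 8 = 1.1750%
Mean R_m = (3.0 + 7.3 + 6.0 + 10.2 + 2.6 − 1.9 − 3.9 + 6.3) / 8 = 3.7000%
Σ(R_i − R̄_i)(R_m − R̄_m) = 75.2000  ⇒  Cov = 75.2000 / 7 = 10.7429
Σ(R_m − R̄_m)² = 158.0800  ⇒  Var(R_m) = 158.0800 / 7 = 22.5829
β = Cov / Var(R_m) = 10.7429 / 22.5829 = 0.4757
MRP = 9.63% − 2.57% = 7.06%
E(R) = R_f + β × MRP = 2.57% + 0.4757 × 7.06% = 5.93%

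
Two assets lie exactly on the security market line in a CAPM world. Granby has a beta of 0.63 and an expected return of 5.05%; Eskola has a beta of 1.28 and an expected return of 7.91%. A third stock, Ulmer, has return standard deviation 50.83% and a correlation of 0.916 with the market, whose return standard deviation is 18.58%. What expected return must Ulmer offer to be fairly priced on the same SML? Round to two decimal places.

13.30%

MRP = (7.91% − 5.05%) / (1.28 − 0.63) = 4.4000%
R_f = 5.05% − 0.63 × 4.4000% = 2.2780%
β_Ulmer = ρ·σ_i/σ_m = 0.916 × 50.83 / 18.58 = 2.5059
E(R_Ulmer) = R_f + β × MRP = 2.2780% + 2.5059 × 4.4000% = 13.30%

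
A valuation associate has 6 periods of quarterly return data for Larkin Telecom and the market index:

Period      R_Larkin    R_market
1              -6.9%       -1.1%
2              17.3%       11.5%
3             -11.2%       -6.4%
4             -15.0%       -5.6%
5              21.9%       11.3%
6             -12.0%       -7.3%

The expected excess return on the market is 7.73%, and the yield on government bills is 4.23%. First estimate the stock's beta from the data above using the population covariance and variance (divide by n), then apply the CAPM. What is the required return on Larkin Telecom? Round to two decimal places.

Mean R_i = (-6.9 + 17.3 − 11.2 − 15.0 + 21.9 − 12.0) / 6 = -0.9833%
Mean R_m = (-1.1 + 11.5 − 6.4 − 5.6 + 11.3 − 7.3) / 6 = 0.4000%
Σ(R_i − R̄_i)(R_m − R̄_m) = 699.6500  ⇒  Cov = 699.6500 / 6 = 116.6083
Σ(R_m − R̄_m)² = 385.8000  ⇒  Var(R_m) = 385.8000 / 6 = 64.3000
β = Cov / Var(R_m) = 116.6083 / 64.3000 = 1.8135
E(R) = R_f + β × MRP = 4.23% + 1.8135 × 7.73% = 18.25%

18.25%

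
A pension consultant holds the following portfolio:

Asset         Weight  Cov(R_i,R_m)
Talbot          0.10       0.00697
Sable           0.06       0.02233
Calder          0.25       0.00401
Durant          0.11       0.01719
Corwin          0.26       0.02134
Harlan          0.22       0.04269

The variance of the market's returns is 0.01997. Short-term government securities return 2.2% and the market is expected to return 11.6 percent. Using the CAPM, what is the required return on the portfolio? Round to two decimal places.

11.55%

β_Talbot = 0.00697 / 0.01997 = 0.3490
β_Sable = 0.02233 / 0.01997 = 1.1182
β_Calder = 0.00401 / 0.01997 = 0.2008
β_Durant = 0.01719 / 0.01997 = 0.8608
β_Corwin = 0.02134 / 0.01997 = 1.0686
β_Harlan = 0.04269 / 0.01997 = 2.1377
β_P = Σ w_i β_i = 0.10×0.3490 + 0.06×1.1182 + 0.25×0.2008 + 0.11×0.8608 + 0.26×1.0686 + 0.22×2.1377 = 0.9950
MRP = 11.6% − 2.2% = 9.40%
E(R_P) = R_f + β_P × MRP = 2.2% + 0.9950 × 9.4% = 11.55%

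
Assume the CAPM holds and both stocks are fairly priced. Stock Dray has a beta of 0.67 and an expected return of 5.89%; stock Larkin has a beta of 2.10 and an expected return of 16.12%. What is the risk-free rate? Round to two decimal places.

1.10%

Both satisfy E(R) = R_f + β·MRP, so the slope of the SML is
MRP = (16.12% − 5.89%) / (2.10 − 0.67) = 10.23% / 1.43 = 7.1538%
R_f = E(R_Dray) − β_Dray·MRP = 5.89% − 0.67 × 7.1538% = 1.0970%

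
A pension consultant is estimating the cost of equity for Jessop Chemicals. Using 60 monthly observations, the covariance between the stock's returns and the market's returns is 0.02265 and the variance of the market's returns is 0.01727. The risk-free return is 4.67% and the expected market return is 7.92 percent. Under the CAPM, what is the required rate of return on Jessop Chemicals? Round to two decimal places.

8.93%

β = Cov(R_i, R_m) / Var(R_m) = 0.02265 / 0.01727 = 1.3115
MRP = 7.92% − 4.67% = 3.25%
E(R) = R_f + β × MRP = 4.67% + 1.3115 × 3.25% = 8.93%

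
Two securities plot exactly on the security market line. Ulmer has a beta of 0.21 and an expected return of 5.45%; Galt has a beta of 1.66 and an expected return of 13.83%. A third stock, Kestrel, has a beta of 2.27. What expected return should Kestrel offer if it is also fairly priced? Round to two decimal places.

MRP (SML slope) = (13.83% − 5.45%) / (1.66 − 0.21) = 8.38% / 1.45 = 5.7793%
R_f (intercept) = 5.45% − 0.21 × 5.7793% = 4.2363%
E(R_Kestrel) = R_f + β × MRP = 4.2363% + 2.27 × 5.7793% = 17.36%

17.36%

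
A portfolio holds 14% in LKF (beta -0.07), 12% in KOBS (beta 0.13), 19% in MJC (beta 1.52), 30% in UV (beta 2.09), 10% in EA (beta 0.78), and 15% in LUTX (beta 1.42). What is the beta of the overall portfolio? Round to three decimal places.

1.213

β_P = Σ w_i β_i = 0.14×-0.07 + 0.12×0.13 + 0.19×1.52 + 0.30×2.09 + 0.10×0.78 + 0.15×1.42 = 1.2126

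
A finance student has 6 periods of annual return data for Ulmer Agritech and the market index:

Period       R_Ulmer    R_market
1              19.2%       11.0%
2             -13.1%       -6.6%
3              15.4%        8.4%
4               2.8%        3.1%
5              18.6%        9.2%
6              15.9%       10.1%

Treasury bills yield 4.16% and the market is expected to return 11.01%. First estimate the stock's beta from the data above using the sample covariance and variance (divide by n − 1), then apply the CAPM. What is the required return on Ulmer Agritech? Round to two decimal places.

Mean R_i = (19.2 − 13.1 + 15.4 + 2.8 + 18.6 + 15.9) / 6 = 9.8000%
Mean R_m = (11.0 − 6.6 + 8.4 + 3.1 + 9.2 + 10.1) / 6 = 5.8667%
Σ(R_i − R̄_i)(R_m − R̄_m) = 422.4500  ⇒  Cov = 422.4500 / 5 = 84.4900
Σ(R_m − R̄_m)² = 224.8733  ⇒  Var(R_m) = 224.8733 / 5 = 44.9747
β = Cov / Var(R_m) = 84.4900 / 44.9747 = 1.8786
MRP = 11.01% − 4.16% = 6.85%
E(R) = R_f + β × MRP = 4.16% + 1.8786 × 6.85% = 17.03%

17.03%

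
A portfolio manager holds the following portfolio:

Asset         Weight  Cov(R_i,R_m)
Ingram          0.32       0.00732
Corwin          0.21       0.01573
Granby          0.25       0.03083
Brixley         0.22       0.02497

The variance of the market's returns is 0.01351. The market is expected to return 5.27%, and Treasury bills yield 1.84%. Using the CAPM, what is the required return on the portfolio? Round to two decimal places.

β_Ingram = 0.00732 / 0.01351 = 0.5418
β_Corwin = 0.01573 / 0.01351 = 1.1643
β_Granby = 0.03083 / 0.01351 = 2.2820
β_Brixley = 0.02497 / 0.01351 = 1.8483
β_P = Σ w_i β_i = 0.32×0.5418 + 0.21×1.1643 + 0.25×2.2820 + 0.22×1.8483 = 1.3950
MRP = 5.27% − 1.84% = 3.43%
E(R_P) = R_f + β_P × MRP = 1.84% + 1.3950 × 3.43% = 6.62%

6.62%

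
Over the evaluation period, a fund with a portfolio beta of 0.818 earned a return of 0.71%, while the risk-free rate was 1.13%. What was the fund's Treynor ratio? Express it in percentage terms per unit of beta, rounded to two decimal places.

-0.51%

Treynor = (R_P − R_f) / β_P = (0.71% − 1.13%) / 0.8180 = -0.42% / 0.8180 = -0.51%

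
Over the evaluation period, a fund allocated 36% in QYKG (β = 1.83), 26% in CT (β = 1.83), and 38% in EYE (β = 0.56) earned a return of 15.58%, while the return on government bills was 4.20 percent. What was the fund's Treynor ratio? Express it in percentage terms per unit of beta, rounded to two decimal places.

β_P = 0.36×1.83 + 0.26×1.83 + 0.38×0.56 = 1.3474
Treynor = (R_P − R_f) / β_P = (15.58% − 4.20%) / 1.3474 = 11.38% / 1.3474 = 8.45%

8.45%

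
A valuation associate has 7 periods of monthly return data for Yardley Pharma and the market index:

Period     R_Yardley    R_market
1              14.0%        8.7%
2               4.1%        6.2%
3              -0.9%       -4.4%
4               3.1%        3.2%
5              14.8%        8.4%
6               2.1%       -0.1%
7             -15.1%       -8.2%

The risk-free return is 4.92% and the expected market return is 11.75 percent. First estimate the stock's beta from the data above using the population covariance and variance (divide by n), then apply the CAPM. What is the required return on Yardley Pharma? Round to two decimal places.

Mean R_i = (14.0 + 4.1 − 0.9 + 3.1 + 14.8 + 2.1 − 15.1) / 7 = 3.1571%
Mean R_m = (8.7 + 6.2 − 4.4 + 3.2 + 8.4 − 0.1 − 8.2) / 7 = 1.9714%
Σ(R_i − R̄_i)(R_m − R̄_m) = 365.4614  ⇒  Cov = 365.4614 / 7 = 52.2088
Σ(R_m − R̄_m)² = 254.3343  ⇒  Var(R_m) = 254.3343 / 7 = 36.3335
β = Cov / Var(R_m) = 52.2088 / 36.3335 = 1.4369
MRP = 11.75% − 4.92% = 6.83%
E(R) = R_f + β × MRP = 4.92% + 1.4369 × 6.83% = 14.73%

14.73%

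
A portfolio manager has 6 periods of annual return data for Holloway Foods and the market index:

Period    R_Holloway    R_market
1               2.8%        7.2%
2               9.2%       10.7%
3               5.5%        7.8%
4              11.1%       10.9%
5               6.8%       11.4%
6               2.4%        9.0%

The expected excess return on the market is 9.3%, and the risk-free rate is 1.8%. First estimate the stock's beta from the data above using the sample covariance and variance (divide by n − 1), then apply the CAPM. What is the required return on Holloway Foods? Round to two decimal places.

15.36%

Mean R_i = (2.8 + 9.2 + 5.5 + 11.1 + 6.8 + 2.4) / 6 = 6.3000%
Mean R_m = (7.2 + 10.7 + 7.8 + 10.9 + 11.4 + 9.0) / 6 = 9.5000%
Σ(R_i − R̄_i)(R_m − R̄_m) = 22.5100  ⇒  Cov = 22.5100 / 5 = 4.5020
Σ(R_m − R̄_m)² = 15.4400  ⇒  Var(R_m) = 15.4400 / 5 = 3.0880
β = Cov / Var(R_m) = 4.5020 / 3.0880 = 1.4579
E(R) = R_f + β × MRP = 1.8% + 1.4579 × 9.3% = 15.36%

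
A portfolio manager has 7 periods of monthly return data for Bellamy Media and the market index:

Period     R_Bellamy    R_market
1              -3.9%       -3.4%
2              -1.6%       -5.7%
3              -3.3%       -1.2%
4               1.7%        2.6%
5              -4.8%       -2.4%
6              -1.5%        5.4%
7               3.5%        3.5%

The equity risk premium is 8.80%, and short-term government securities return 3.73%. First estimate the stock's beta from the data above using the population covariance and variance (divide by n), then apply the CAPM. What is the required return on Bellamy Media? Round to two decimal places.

7.70%

Mean R_i = (-3.9 − 1.6 − 3.3 + 1.7 − 4.8 − 1.5 + 3.5) / 7 = -1.4143%
Mean R_m = (-3.4 − 5.7 − 1.2 + 2.6 − 2.4 + 5.4 + 3.5) / 7 = -0.1714%
Σ(R_i − R̄_i)(R_m − R̄_m) = 44.7329  ⇒  Cov = 44.7329 / 7 = 6.3904
Σ(R_m − R̄_m)² = 99.2143  ⇒  Var(R_m) = 99.2143 / 7 = 14.1735
β = Cov / Var(R_m) = 6.3904 / 14.1735 = 0.4509
E(R) = R_f + β × MRP = 3.73% + 0.4509 × 8.80% = 7.70%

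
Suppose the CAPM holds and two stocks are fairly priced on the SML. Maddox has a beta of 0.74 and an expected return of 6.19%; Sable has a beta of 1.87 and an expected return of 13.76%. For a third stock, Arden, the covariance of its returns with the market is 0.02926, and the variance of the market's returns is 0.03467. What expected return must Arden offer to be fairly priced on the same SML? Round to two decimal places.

6.89%

MRP = (13.76% − 6.19%) / (1.87 − 0.74) = 6.6991%
R_f = 6.19% − 0.74 × 6.6991% = 1.2327%
β_Arden = Cov / Var(R_m) = 0.02926 / 0.03467 = 0.8440
E(R_Arden) = R_f + β × MRP = 1.2327% + 0.8440 × 6.6991% = 6.89%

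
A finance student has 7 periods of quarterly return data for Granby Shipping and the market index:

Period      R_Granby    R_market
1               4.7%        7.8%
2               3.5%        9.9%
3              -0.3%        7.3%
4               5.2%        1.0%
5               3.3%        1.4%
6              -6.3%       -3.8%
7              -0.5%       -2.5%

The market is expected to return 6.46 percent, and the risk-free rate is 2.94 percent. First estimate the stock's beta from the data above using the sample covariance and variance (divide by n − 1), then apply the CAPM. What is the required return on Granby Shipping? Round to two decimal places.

4.48%

Mean R_i = (4.7 + 3.5 − 0.3 + 5.2 + 3.3 − 6.3 − 0.5) / 7 = 1.3714%
Mean R_m = (7.8 + 9.9 + 7.3 + 1.0 + 1.4 − 3.8 − 2.5) / 7 = 3.0143%
Σ(R_i − R̄_i)(R_m − R̄_m) = 75.1929  ⇒  Cov = 75.1929 / 6 = 12.5322
Σ(R_m − R̄_m)² = 172.1886  ⇒  Var(R_m) = 172.1886 / 6 = 28.6981
β = Cov / Var(R_m) = 12.5322 / 28.6981 = 0.4367
MRP = 6.46% − 2.94% = 3.52%
E(R) = R_f + β × MRP = 2.94% + 0.4367 × 3.52% = 4.48%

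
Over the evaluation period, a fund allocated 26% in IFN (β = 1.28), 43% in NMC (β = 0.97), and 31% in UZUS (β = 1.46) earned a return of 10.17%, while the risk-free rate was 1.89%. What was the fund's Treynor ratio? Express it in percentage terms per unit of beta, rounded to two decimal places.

6.89%

β_P = 0.26×1.28 + 0.43×0.97 + 0.31×1.46 = 1.2025
Treynor = (R_P − R_f) / β_P = (10.17% − 1.89%) / 1.2025 = 8.28% / 1.2025 = 6.89%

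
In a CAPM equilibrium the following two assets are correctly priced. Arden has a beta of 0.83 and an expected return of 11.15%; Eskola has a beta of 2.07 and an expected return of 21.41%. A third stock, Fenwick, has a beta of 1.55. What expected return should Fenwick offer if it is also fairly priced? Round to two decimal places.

MRP (SML slope) = (21.41% − 11.15%) / (2.07 − 0.83) = 10.26% / 1.24 = 8.2742%
R_f (intercept) = 11.15% − 0.83 × 8.2742% = 4.2824%
E(R_Fenwick) = R_f + β × MRP = 4.2824% + 1.55 × 8.2742% = 17.11%

17.11%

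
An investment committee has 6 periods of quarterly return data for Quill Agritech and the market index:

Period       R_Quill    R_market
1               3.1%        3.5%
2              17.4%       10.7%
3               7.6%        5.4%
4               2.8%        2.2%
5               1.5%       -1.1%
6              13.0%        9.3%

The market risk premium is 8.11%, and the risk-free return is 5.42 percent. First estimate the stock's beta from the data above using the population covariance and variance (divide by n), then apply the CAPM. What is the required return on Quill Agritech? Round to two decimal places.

16.66%

Mean R_i = (3.1 + 17.4 + 7.6 + 2.8 + 1.5 + 13.0) / 6 = 7.5667%
Mean R_m = (3.5 + 10.7 + 5.4 + 2.2 − 1.1 + 9.3) / 6 = 5.0000%
Σ(R_i − R̄_i)(R_m − R̄_m) = 136.4800  ⇒  Cov = 136.4800 / 6 = 22.7467
Σ(R_m − R̄_m)² = 98.4400  ⇒  Var(R_m) = 98.4400 / 6 = 16.4067
β = Cov / Var(R_m) = 22.7467 / 16.4067 = 1.3864
E(R) = R_f + β × MRP = 5.42% + 1.3864 × 8.11% = 16.66%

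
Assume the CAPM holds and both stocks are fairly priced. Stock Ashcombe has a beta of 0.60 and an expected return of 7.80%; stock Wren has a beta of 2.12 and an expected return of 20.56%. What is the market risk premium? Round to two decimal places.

Both satisfy E(R) = R_f + β·MRP, so the slope of the SML is
MRP = (20.56% − 7.80%) / (2.12 − 0.60) = 12.76% / 1.52 = 8.3947%

8.39%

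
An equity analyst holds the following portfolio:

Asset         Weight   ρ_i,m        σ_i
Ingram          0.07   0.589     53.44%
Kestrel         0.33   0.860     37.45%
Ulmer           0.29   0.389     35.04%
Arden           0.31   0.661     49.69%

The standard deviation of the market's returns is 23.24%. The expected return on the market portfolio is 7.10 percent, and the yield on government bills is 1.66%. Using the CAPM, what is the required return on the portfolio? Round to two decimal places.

β_Ingram = 0.589 × 53.44% / 23.24% = 1.3544
β_Kestrel = 0.860 × 37.45% / 23.24% = 1.3858
β_Ulmer = 0.389 × 35.04% / 23.24% = 0.5865
β_Arden = 0.661 × 49.69% / 23.24% = 1.4133
β_P = Σ w_i β_i = 0.07×1.3544 + 0.33×1.3858 + 0.29×0.5865 + 0.31×1.4133 = 1.1603
MRP = 7.10% − 1.66% = 5.44%
E(R_P) = R_f + β_P × MRP = 1.66% + 1.1603 × 5.44% = 7.97%

7.97%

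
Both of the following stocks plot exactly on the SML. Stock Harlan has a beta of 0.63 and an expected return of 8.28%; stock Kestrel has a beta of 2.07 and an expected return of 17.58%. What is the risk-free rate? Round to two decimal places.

4.21%

Both satisfy E(R) = R_f + β·MRP, so the slope of the SML is
MRP = (17.58% − 8.28%) / (2.07 − 0.63) = 9.30% / 1.44 = 6.4583%
R_f = E(R_Harlan) − β_Harlan·MRP = 8.28% − 0.63 × 6.4583% = 4.2113%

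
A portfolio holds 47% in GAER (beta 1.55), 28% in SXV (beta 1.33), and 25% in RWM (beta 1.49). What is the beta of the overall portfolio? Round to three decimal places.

β_P = Σ w_i β_i = 0.47×1.55 + 0.28×1.33 + 0.25×1.49 = 1.4734

1.473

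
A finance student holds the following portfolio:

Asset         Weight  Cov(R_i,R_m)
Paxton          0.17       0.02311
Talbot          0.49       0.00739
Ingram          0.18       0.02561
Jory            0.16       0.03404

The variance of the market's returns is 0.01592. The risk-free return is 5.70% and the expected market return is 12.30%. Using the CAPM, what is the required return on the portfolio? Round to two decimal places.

β_Paxton = 0.02311 / 0.01592 = 1.4516
β_Talbot = 0.00739 / 0.01592 = 0.4642
β_Ingram = 0.02561 / 0.01592 = 1.6087
β_Jory = 0.03404 / 0.01592 = 2.1382
β_P = Σ w_i β_i = 0.17×1.4516 + 0.49×0.4642 + 0.18×1.6087 + 0.16×2.1382 = 1.1059
MRP = 12.30% − 5.70% = 6.60%
E(R_P) = R_f + β_P × MRP = 5.70% + 1.1059 × 6.60% = 13.00%

13.00%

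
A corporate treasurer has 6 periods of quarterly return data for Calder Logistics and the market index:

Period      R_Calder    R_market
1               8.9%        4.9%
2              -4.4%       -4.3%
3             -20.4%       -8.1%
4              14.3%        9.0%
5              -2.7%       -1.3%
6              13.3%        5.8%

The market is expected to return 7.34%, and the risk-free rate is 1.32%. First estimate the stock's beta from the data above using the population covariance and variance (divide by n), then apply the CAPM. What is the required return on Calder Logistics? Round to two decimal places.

13.12%

Mean R_i = (8.9 − 4.4 − 20.4 + 14.3 − 2.7 + 13.3) / 6 = 1.5000%
Mean R_m = (4.9 − 4.3 − 8.1 + 9.0 − 1.3 + 5.8) / 6 = 1.0000%
Σ(R_i − R̄_i)(R_m − R̄_m) = 428.1200  ⇒  Cov = 428.1200 / 6 = 71.3533
Σ(R_m − R̄_m)² = 218.4400  ⇒  Var(R_m) = 218.4400 / 6 = 36.4067
β = Cov / Var(R_m) = 71.3533 / 36.4067 = 1.9599
MRP = 7.34% − 1.32% = 6.02%
E(R) = R_f + β × MRP = 1.32% + 1.9599 × 6.02% = 13.12%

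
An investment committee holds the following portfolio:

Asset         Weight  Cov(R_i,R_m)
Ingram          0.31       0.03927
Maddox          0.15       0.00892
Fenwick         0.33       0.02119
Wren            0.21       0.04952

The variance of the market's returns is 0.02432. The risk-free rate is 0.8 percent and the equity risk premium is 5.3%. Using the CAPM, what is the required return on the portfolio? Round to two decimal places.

β_Ingram = 0.03927 / 0.02432 = 1.6147
β_Maddox = 0.00892 / 0.02432 = 0.3668
β_Fenwick = 0.02119 / 0.02432 = 0.8713
β_Wren = 0.04952 / 0.02432 = 2.0362
β_P = Σ w_i β_i = 0.31×1.6147 + 0.15×0.3668 + 0.33×0.8713 + 0.21×2.0362 = 1.2707
E(R_P) = R_f + β_P × MRP = 0.8% + 1.2707 × 5.3% = 7.53%

7.53%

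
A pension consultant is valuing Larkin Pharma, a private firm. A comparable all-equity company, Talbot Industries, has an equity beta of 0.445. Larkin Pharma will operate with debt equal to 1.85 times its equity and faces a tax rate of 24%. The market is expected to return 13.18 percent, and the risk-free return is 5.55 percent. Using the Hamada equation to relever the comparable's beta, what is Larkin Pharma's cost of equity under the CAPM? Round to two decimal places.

13.72%

β_L = β_U × [1 + (1 − t)(D/E)] = 0.445 × [1 + (1 − 0.24) × 1.85]
    = 0.445 × [1 + 0.76 × 1.85] = 0.445 × 2.4060 = 1.0707
MRP = 13.18% − 5.55% = 7.63%
E(R) = R_f + β_L × MRP = 5.55% + 1.0707 × 7.63% = 13.72%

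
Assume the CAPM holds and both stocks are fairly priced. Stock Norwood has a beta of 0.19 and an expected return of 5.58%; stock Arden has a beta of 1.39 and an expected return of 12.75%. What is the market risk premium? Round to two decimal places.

5.98%

Both satisfy E(R) = R_f + β·MRP, so the slope of the SML is
MRP = (12.75% − 5.58%) / (1.39 − 0.19) = 7.17% / 1.20 = 5.9750%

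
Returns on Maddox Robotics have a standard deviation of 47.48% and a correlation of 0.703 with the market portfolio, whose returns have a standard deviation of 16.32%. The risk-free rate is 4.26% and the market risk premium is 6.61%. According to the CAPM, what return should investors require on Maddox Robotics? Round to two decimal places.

β = ρ × σ_i / σ_m = 0.703 × 47.48% / 16.32% = 2.0452
E(R) = 4.26% + 2.0452 × 6.61% = 17.78%

17.78%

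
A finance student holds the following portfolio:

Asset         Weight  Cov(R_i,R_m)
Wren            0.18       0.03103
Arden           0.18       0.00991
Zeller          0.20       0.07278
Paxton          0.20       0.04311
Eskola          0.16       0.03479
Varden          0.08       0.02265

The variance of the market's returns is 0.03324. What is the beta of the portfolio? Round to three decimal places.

β_Wren = 0.03103 / 0.03324 = 0.9335
β_Arden = 0.00991 / 0.03324 = 0.2981
β_Zeller = 0.07278 / 0.03324 = 2.1895
β_Paxton = 0.04311 / 0.03324 = 1.2969
β_Eskola = 0.03479 / 0.03324 = 1.0466
β_Varden = 0.02265 / 0.03324 = 0.6814
β_P = Σ w_i β_i = 0.18×0.9335 + 0.18×0.2981 + 0.20×2.1895 + 0.20×1.2969 + 0.16×1.0466 + 0.08×0.6814 = 1.1409

1.141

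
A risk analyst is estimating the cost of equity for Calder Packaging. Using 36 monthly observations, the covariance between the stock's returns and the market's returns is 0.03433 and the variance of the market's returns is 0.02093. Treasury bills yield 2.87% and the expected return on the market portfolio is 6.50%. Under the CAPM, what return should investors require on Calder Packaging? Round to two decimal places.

β = Cov(R_i, R_m) / Var(R_m) = 0.03433 / 0.02093 = 1.6402
MRP = 6.50% − 2.87% = 3.63%
E(R) = R_f + β × MRP = 2.87% + 1.6402 × 3.63% = 8.82%

8.82%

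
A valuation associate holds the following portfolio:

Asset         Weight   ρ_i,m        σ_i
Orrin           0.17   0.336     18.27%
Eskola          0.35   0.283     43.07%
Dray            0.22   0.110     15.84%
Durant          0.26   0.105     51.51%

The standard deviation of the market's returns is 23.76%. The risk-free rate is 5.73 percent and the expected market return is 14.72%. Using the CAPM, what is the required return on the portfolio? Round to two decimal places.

β_Orrin = 0.336 × 18.27% / 23.76% = 0.2584
β_Eskola = 0.283 × 43.07% / 23.76% = 0.5130
β_Dray = 0.110 × 15.84% / 23.76% = 0.0733
β_Durant = 0.105 × 51.51% / 23.76% = 0.2276
β_P = Σ w_i β_i = 0.17×0.2584 + 0.35×0.5130 + 0.22×0.0733 + 0.26×0.2276 = 0.2988
MRP = 14.72% − 5.73% = 8.99%
E(R_P) = R_f + β_P × MRP = 5.73% + 0.2988 × 8.99% = 8.42%

8.42%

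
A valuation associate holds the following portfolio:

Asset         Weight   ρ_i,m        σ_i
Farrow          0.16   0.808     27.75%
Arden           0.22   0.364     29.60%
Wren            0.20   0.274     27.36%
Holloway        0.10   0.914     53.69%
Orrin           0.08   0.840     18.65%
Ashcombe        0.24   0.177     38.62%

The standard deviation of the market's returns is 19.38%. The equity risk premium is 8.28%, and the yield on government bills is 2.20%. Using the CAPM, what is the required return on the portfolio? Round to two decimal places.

β_Farrow = 0.808 × 27.75% / 19.38% = 1.1570
β_Arden = 0.364 × 29.60% / 19.38% = 0.5560
β_Wren = 0.274 × 27.36% / 19.38% = 0.3868
β_Holloway = 0.914 × 53.69% / 19.38% = 2.5321
β_Orrin = 0.840 × 18.65% / 19.38% = 0.8084
β_Ashcombe = 0.177 × 38.62% / 19.38% = 0.3527
β_P = Σ w_i β_i = 0.16×1.1570 + 0.22×0.5560 + 0.20×0.3868 + 0.10×2.5321 + 0.08×0.8084 + 0.24×0.3527 = 0.7873
E(R_P) = R_f + β_P × MRP = 2.20% + 0.7873 × 8.28% = 8.72%

8.72%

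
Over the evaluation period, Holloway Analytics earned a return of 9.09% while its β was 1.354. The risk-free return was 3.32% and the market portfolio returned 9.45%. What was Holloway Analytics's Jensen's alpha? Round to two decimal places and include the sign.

Market excess return = 9.45% − 3.32% = 6.13%
CAPM benchmark = R_f + β(R_m − R_f) = 3.32% + 1.354 × 6.13% = 11.62002%
α = actual − benchmark = 9.09% − 11.62002% = -2.53%

-2.53%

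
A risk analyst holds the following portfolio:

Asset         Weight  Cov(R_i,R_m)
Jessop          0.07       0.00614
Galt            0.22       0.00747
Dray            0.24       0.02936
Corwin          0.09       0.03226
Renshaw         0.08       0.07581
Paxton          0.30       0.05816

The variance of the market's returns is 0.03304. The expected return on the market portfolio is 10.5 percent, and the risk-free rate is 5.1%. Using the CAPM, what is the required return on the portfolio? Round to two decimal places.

β_Jessop = 0.00614 / 0.03304 = 0.1858
β_Galt = 0.00747 / 0.03304 = 0.2261
β_Dray = 0.02936 / 0.03304 = 0.8886
β_Corwin = 0.03226 / 0.03304 = 0.9764
β_Renshaw = 0.07581 / 0.03304 = 2.2945
β_Paxton = 0.05816 / 0.03304 = 1.7603
β_P = Σ w_i β_i = 0.07×0.1858 + 0.22×0.2261 + 0.24×0.8886 + 0.09×0.9764 + 0.08×2.2945 + 0.30×1.7603 = 1.0755
MRP = 10.5% − 5.1% = 5.40%
E(R_P) = R_f + β_P × MRP = 5.1% + 1.0755 × 5.4% = 10.91%

10.91%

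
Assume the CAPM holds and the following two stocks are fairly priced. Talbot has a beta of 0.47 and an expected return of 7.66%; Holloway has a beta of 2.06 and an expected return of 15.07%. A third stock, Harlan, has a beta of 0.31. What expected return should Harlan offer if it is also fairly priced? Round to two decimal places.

MRP (SML slope) = (15.07% − 7.66%) / (2.06 − 0.47) = 7.41% / 1.59 = 4.6604%
R_f (intercept) = 7.66% − 0.47 × 4.6604% = 5.4696%
E(R_Harlan) = R_f + β × MRP = 5.4696% + 0.31 × 4.6604% = 6.91%

6.91%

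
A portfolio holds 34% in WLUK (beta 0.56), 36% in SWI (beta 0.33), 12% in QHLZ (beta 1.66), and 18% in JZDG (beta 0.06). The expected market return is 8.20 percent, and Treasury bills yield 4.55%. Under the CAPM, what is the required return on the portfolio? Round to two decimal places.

β_P = Σ w_i β_i = 0.34×0.56 + 0.36×0.33 + 0.12×1.66 + 0.18×0.06 = 0.5192
MRP = 8.20% − 4.55% = 3.65%
E(R_P) = R_f + β_P × MRP = 4.55% + 0.5192 × 3.65% = 6.45%

6.45%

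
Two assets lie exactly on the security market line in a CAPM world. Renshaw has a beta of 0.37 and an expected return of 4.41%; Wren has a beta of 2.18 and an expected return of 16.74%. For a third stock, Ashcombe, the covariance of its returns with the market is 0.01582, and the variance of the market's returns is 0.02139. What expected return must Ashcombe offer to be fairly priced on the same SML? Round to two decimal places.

6.93%

MRP = (16.74% − 4.41%) / (2.18 − 0.37) = 6.8122%
R_f = 4.41% − 0.37 × 6.8122% = 1.8895%
β_Ashcombe = Cov / Var(R_m) = 0.01582 / 0.02139 = 0.7396
E(R_Ashcombe) = R_f + β × MRP = 1.8895% + 0.7396 × 6.8122% = 6.93%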